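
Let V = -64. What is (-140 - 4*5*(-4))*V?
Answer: 3840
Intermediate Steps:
(-140 - 4*5*(-4))*V = (-140 - 4*5*(-4))*(-64) = (-140 - 20*(-4))*(-64) = (-140 + 80)*(-64) = -60*(-64) = 3840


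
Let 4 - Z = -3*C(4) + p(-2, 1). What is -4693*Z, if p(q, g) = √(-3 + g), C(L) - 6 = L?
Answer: -159562 + 4693*I*√2 ≈ -1.5956e+5 + 6636.9*I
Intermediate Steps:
C(L) = 6 + L
Z = 34 - I*√2 (Z = 4 - (-3*(6 + 4) + √(-3 + 1)) = 4 - (-3*10 + √(-2)) = 4 - (-30 + I*√2) = 4 + (30 - I*√2) = 34 - I*√2 ≈ 34.0 - 1.4142*I)
-4693*Z = -4693*(34 - I*√2) = -159562 + 4693*I*√2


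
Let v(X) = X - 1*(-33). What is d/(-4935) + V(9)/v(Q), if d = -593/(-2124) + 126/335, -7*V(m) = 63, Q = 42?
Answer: -421840267/3511449900 ≈ -0.12013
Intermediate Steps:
V(m) = -9 (V(m) = -1/7*63 = -9)
d = 466279/711540 (d = -593*(-1/2124) + 126*(1/335) = 593/2124 + 126/335 = 466279/711540 ≈ 0.65531)
v(X) = 33 + X (v(X) = X + 33 = 33 + X)
d/(-4935) + V(9)/v(Q) = (466279/711540)/(-4935) - 9/(33 + 42) = (466279/711540)*(-1/4935) - 9/75 = -466279/3511449900 - 9*1/75 = -466279/3511449900 - 3/25 = -421840267/3511449900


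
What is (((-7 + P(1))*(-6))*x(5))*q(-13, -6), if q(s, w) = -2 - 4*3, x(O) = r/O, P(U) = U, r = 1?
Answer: -504/5 ≈ -100.80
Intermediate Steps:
x(O) = 1/O
q(s, w) = -14 (q(s, w) = -2 - 12 = -14)
(((-7 + P(1))*(-6))*x(5))*q(-13, -6) = (((-7 + 1)*(-6))/5)*(-14) = (-6*(-6)*(1/5))*(-14) = (36*(1/5))*(-14) = (36/5)*(-14) = -504/5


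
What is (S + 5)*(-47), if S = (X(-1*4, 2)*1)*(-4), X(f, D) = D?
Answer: 141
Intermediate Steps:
S = -8 (S = (2*1)*(-4) = 2*(-4) = -8)
(S + 5)*(-47) = (-8 + 5)*(-47) = -3*(-47) = 141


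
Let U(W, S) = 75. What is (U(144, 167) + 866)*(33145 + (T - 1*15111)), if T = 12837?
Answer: 29049611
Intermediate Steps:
(U(144, 167) + 866)*(33145 + (T - 1*15111)) = (75 + 866)*(33145 + (12837 - 1*15111)) = 941*(33145 + (12837 - 15111)) = 941*(33145 - 2274) = 941*30871 = 29049611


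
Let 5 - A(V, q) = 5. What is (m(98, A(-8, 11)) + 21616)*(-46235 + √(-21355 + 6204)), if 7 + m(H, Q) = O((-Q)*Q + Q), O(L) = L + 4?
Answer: -999277055 + 21613*I*√15151 ≈ -9.9928e+8 + 2.6603e+6*I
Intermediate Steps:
A(V, q) = 0 (A(V, q) = 5 - 1*5 = 5 - 5 = 0)
O(L) = 4 + L
m(H, Q) = -3 + Q - Q² (m(H, Q) = -7 + (4 + ((-Q)*Q + Q)) = -7 + (4 + (-Q² + Q)) = -7 + (4 + (Q - Q²)) = -7 + (4 + Q - Q²) = -3 + Q - Q²)
(m(98, A(-8, 11)) + 21616)*(-46235 + √(-21355 + 6204)) = ((-3 + 0 - 1*0²) + 21616)*(-46235 + √(-21355 + 6204)) = ((-3 + 0 - 1*0) + 21616)*(-46235 + √(-15151)) = ((-3 + 0 + 0) + 21616)*(-46235 + I*√15151) = (-3 + 21616)*(-46235 + I*√15151) = 21613*(-46235 + I*√15151) = -999277055 + 21613*I*√15151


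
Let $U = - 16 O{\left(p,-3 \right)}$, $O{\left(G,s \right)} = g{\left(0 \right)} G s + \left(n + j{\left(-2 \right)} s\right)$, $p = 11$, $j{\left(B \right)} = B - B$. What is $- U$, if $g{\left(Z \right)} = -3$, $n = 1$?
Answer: $1600$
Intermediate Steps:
$j{\left(B \right)} = 0$
$O{\left(G,s \right)} = 1 - 3 G s$ ($O{\left(G,s \right)} = - 3 G s + \left(1 + 0 s\right) = - 3 G s + \left(1 + 0\right) = - 3 G s + 1 = 1 - 3 G s$)
$U = -1600$ ($U = - 16 \left(1 - 33 \left(-3\right)\right) = - 16 \left(1 + 99\right) = \left(-16\right) 100 = -1600$)
$- U = \left(-1\right) \left(-1600\right) = 1600$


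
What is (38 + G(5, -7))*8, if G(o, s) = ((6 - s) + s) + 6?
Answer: 400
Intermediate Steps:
G(o, s) = 12 (G(o, s) = 6 + 6 = 12)
(38 + G(5, -7))*8 = (38 + 12)*8 = 50*8 = 400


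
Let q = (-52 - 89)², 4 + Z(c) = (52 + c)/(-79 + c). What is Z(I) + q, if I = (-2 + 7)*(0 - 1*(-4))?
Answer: 1172671/59 ≈ 19876.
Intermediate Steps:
I = 20 (I = 5*(0 + 4) = 5*4 = 20)
Z(c) = -4 + (52 + c)/(-79 + c)
q = 19881 (q = (-141)² = 19881)
Z(I) + q = (368 - 3*20)/(-79 + 20) + 19881 = (368 - 60)/(-59) + 19881 = -1/59*308 + 19881 = -308/59 + 19881 = 1172671/59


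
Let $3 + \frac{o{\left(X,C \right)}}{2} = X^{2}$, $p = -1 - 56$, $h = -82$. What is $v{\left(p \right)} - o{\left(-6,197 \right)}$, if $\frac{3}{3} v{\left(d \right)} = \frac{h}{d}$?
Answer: $- \frac{3680}{57} \approx -64.561$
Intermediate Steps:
$p = -57$ ($p = -1 - 56 = -57$)
$v{\left(d \right)} = - \frac{82}{d}$
$o{\left(X,C \right)} = -6 + 2 X^{2}$
$v{\left(p \right)} - o{\left(-6,197 \right)} = - \frac{82}{-57} - \left(-6 + 2 \left(-6\right)^{2}\right) = \left(-82\right) \left(- \frac{1}{57}\right) - \left(-6 + 2 \cdot 36\right) = \frac{82}{57} - \left(-6 + 72\right) = \frac{82}{57} - 66 = - \frac{3680}{57}$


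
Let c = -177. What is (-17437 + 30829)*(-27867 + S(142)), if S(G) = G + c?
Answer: -373663584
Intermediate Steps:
S(G) = -177 + G (S(G) = G - 177 = -177 + G)
(-17437 + 30829)*(-27867 + S(142)) = (-17437 + 30829)*(-27867 + (-177 + 142)) = 13392*(-27867 - 35) = 13392*(-27902) = -373663584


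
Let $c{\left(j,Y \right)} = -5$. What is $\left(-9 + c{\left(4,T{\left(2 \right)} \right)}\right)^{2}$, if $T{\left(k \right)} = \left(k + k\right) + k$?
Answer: $196$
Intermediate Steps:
$T{\left(k \right)} = 3 k$ ($T{\left(k \right)} = 2 k + k = 3 k$)
$\left(-9 + c{\left(4,T{\left(2 \right)} \right)}\right)^{2} = \left(-9 - 5\right)^{2} = \left(-14\right)^{2} = 196$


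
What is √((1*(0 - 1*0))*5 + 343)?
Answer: 7*√7 ≈ 18.520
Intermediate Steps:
√((1*(0 - 1*0))*5 + 343) = √((1*(0 + 0))*5 + 343) = √((1*0)*5 + 343) = √(0*5 + 343) = √(0 + 343) = √343 = 7*√7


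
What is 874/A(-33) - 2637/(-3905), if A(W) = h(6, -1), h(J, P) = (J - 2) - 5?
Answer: -3410333/3905 ≈ -873.32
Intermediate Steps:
h(J, P) = -7 + J (h(J, P) = (-2 + J) - 5 = -7 + J)
A(W) = -1 (A(W) = -7 + 6 = -1)
874/A(-33) - 2637/(-3905) = 874/(-1) - 2637/(-3905) = 874*(-1) - 2637*(-1/3905) = -874 + 2637/3905 = -3410333/3905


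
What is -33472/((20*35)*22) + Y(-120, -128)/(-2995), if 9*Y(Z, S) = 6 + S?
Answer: -22508974/10377675 ≈ -2.1690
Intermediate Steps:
Y(Z, S) = ⅔ + S/9 (Y(Z, S) = (6 + S)/9 = ⅔ + S/9)
-33472/((20*35)*22) + Y(-120, -128)/(-2995) = -33472/((20*35)*22) + (⅔ + (⅑)*(-128))/(-2995) = -33472/(700*22) + (⅔ - 128/9)*(-1/2995) = -33472/15400 - 122/9*(-1/2995) = -33472*1/15400 + 122/26955 = -4184/1925 + 122/26955 = -22508974/10377675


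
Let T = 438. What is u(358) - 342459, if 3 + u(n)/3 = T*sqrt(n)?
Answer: -342468 + 1314*sqrt(358) ≈ -3.1761e+5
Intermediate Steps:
u(n) = -9 + 1314*sqrt(n) (u(n) = -9 + 3*(438*sqrt(n)) = -9 + 1314*sqrt(n))
u(358) - 342459 = (-9 + 1314*sqrt(358)) - 342459 = -342468 + 1314*sqrt(358)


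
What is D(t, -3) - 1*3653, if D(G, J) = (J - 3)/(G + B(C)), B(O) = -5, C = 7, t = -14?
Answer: -69401/19 ≈ -3652.7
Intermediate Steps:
D(G, J) = (-3 + J)/(-5 + G) (D(G, J) = (J - 3)/(G - 5) = (-3 + J)/(-5 + G))
D(t, -3) - 1*3653 = (-3 - 3)/(-5 - 14) - 1*3653 = -6/(-19) - 3653 = -1/19*(-6) - 3653 = 6/19 - 3653 = -69401/19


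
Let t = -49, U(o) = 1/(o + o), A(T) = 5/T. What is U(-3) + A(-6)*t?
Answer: 122/3 ≈ 40.667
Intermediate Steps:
U(o) = 1/(2*o)
U(-3) + A(-6)*t = (½)/(-3) + (5/(-6))*(-49) = (½)*(-⅓) + (5*(-⅙))*(-49) = -⅙ - ⅚*(-49) = -⅙ + 245/6 = 122/3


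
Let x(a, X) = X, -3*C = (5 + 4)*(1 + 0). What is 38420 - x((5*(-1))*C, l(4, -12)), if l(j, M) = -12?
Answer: 38432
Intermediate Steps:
C = -3 (C = -(5 + 4)*(1 + 0)/3 = -3 ≈ -3.0000)
38420 - x((5*(-1))*C, l(4, -12)) = 38420 - 1*(-12) = 38420 + 12 = 38432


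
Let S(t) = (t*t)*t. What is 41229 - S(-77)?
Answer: 497762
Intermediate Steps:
S(t) = t³ (S(t) = t²*t = t³)
41229 - S(-77) = 41229 - 1*(-77)³ = 41229 - 1*(-456533) = 41229 + 456533 = 497762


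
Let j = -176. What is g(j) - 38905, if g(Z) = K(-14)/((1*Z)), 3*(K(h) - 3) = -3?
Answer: -3423641/88 ≈ -38905.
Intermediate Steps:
K(h) = 2 (K(h) = 3 + (1/3)*(-3) = 3 - 1 = 2)
g(Z) = 2/Z (g(Z) = 2/((1*Z)) = 2/Z)
g(j) - 38905 = 2/(-176) - 38905 = 2*(-1/176) - 38905 = -1/88 - 38905 = -3423641/88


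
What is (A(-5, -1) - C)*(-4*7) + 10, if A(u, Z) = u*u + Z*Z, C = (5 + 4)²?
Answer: 1550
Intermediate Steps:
C = 81 (C = 9² = 81)
A(u, Z) = Z² + u² (A(u, Z) = u² + Z² = Z² + u²)
(A(-5, -1) - C)*(-4*7) + 10 = (((-1)² + (-5)²) - 1*81)*(-4*7) + 10 = ((1 + 25) - 81)*(-28) + 10 = (26 - 81)*(-28) + 10 = -55*(-28) + 10 = 1540 + 10 = 1550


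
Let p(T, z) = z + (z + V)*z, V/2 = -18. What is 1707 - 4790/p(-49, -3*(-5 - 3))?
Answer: 227719/132 ≈ 1725.1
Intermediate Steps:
V = -36 (V = 2*(-18) = -36)
p(T, z) = z + z*(-36 + z) (p(T, z) = z + (z - 36)*z = z + (-36 + z)*z = z + z*(-36 + z))
1707 - 4790/p(-49, -3*(-5 - 3)) = 1707 - 4790/((-3*(-5 - 3))*(-35 - 3*(-5 - 3))) = 1707 - 4790/((-3*(-8))*(-35 - 3*(-8))) = 1707 - 4790/(24*(-35 + 24)) = 1707 - 4790/(24*(-11)) = 1707 - 4790/(-264) = 1707 - 4790*(-1)/264 = 1707 - 1*(-2395/132) = 1707 + 2395/132 = 227719/132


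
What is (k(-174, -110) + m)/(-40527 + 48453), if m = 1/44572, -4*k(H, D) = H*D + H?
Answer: -211338137/353277672 ≈ -0.59822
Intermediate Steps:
k(H, D) = -H/4 - D*H/4 (k(H, D) = -(H*D + H)/4 = -(D*H + H)/4 = -(H + D*H)/4 = -H/4 - D*H/4)
m = 1/44572 ≈ 2.2436e-5
(k(-174, -110) + m)/(-40527 + 48453) = (-¼*(-174)*(1 - 110) + 1/44572)/(-40527 + 48453) = (-¼*(-174)*(-109) + 1/44572)/7926 = (-9483/2 + 1/44572)*(1/7926) = -211338137/44572*1/7926 = -211338137/353277672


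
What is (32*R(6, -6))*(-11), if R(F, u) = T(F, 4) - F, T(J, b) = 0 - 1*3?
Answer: 3168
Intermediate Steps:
T(J, b) = -3 (T(J, b) = 0 - 3 = -3)
R(F, u) = -3 - F
(32*R(6, -6))*(-11) = (32*(-3 - 1*6))*(-11) = (32*(-3 - 6))*(-11) = (32*(-9))*(-11) = -288*(-11) = 3168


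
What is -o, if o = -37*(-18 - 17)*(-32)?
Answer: 41440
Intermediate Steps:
o = -41440 (o = -37*(-35)*(-32) = 1295*(-32) = -41440)
-o = -1*(-41440) = 41440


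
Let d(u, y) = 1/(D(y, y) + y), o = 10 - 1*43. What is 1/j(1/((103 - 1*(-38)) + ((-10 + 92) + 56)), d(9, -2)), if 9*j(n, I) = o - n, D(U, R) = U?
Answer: -2511/9208 ≈ -0.27270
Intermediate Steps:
o = -33 (o = 10 - 43 = -33)
d(u, y) = 1/(2*y) (d(u, y) = 1/(y + y) = 1/(2*y))
j(n, I) = -11/3 - n/9 (j(n, I) = (-33 - n)/9 = -11/3 - n/9)
1/j(1/((103 - 1*(-38)) + ((-10 + 92) + 56)), d(9, -2)) = 1/(-11/3 - 1/(9*((103 - 1*(-38)) + ((-10 + 92) + 56)))) = 1/(-11/3 - 1/(9*((103 + 38) + (82 + 56)))) = 1/(-11/3 - 1/(9*(141 + 138))) = 1/(-11/3 - ⅑/279) = 1/(-11/3 - ⅑*1/279) = 1/(-11/3 - 1/2511) = 1/(-9208/2511) = -2511/9208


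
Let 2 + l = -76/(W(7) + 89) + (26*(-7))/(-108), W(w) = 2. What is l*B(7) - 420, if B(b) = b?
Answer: -300491/702 ≈ -428.05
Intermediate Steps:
l = -5651/4914 (l = -2 + (-76/(2 + 89) + (26*(-7))/(-108)) = -2 + (-76/91 - 182*(-1/108)) = -2 + (-76*1/91 + 91/54) = -2 + (-76/91 + 91/54) = -2 + 4177/4914 = -5651/4914 ≈ -1.1500)
l*B(7) - 420 = -5651/4914*7 - 420 = -5651/702 - 420 = -300491/702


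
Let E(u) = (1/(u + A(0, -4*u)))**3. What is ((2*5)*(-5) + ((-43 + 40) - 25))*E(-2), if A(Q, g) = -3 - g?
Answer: 6/169 ≈ 0.035503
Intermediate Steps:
E(u) = (-3 + 5*u)**(-3) (E(u) = (1/(u + (-3 - (-4)*u)))**3 = (1/(u + (-3 + 4*u)))**3 = (1/(-3 + 5*u))**3 = (-3 + 5*u)**(-3))
((2*5)*(-5) + ((-43 + 40) - 25))*E(-2) = ((2*5)*(-5) + ((-43 + 40) - 25))/(-3 + 5*(-2))**3 = (10*(-5) + (-3 - 25))/(-3 - 10)**3 = (-50 - 28)/(-13)**3 = -78*(-1/2197) = 6/169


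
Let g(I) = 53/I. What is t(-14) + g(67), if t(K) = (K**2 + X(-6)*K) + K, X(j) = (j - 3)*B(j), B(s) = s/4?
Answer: -416/67 ≈ -6.2090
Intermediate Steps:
B(s) = s/4 (B(s) = s*(1/4) = s/4)
X(j) = j*(-3 + j)/4 (X(j) = (j - 3)*(j/4) = (-3 + j)*(j/4) = j*(-3 + j)/4)
t(K) = K**2 + 29*K/2 (t(K) = (K**2 + ((1/4)*(-6)*(-3 - 6))*K) + K = (K**2 + ((1/4)*(-6)*(-9))*K) + K = (K**2 + 27*K/2) + K = K**2 + 29*K/2)
t(-14) + g(67) = (1/2)*(-14)*(29 + 2*(-14)) + 53/67 = (1/2)*(-14)*(29 - 28) + 53*(1/67) = (1/2)*(-14)*1 + 53/67 = -7 + 53/67 = -416/67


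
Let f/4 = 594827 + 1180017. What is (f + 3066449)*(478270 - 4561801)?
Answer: -41512461528075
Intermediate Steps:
f = 7099376 (f = 4*(594827 + 1180017) = 4*1774844 = 7099376)
(f + 3066449)*(478270 - 4561801) = (7099376 + 3066449)*(478270 - 4561801) = 10165825*(-4083531) = -41512461528075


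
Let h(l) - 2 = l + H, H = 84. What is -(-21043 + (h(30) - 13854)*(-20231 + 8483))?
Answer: -161372981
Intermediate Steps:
h(l) = 86 + l (h(l) = 2 + (l + 84) = 2 + (84 + l) = 86 + l)
-(-21043 + (h(30) - 13854)*(-20231 + 8483)) = -(-21043 + ((86 + 30) - 13854)*(-20231 + 8483)) = -(-21043 + (116 - 13854)*(-11748)) = -(-21043 - 13738*(-11748)) = -(-21043 + 161394024) = -1*161372981 = -161372981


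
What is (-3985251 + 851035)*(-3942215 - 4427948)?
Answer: 26233898797208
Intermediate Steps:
(-3985251 + 851035)*(-3942215 - 4427948) = -3134216*(-8370163) = 26233898797208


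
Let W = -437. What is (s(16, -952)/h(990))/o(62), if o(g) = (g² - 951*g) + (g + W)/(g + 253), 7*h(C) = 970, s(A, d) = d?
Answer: 69972/561388955 ≈ 0.00012464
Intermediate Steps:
h(C) = 970/7 (h(C) = (⅐)*970 = 970/7)
o(g) = g² - 951*g + (-437 + g)/(253 + g) (o(g) = (g² - 951*g) + (g - 437)/(g + 253) = (g² - 951*g) + (-437 + g)/(253 + g) = g² - 951*g + (-437 + g)/(253 + g))
(s(16, -952)/h(990))/o(62) = (-952/970/7)/(((-437 + 62³ - 240602*62 - 698*62²)/(253 + 62))) = (-952*7/970)/(((-437 + 238328 - 14917324 - 698*3844)/315)) = -3332*315/(-437 + 238328 - 14917324 - 2683112)/485 = -3332/(485*((1/315)*(-17362545))) = -3332/(485*(-1157503/21)) = -3332/485*(-21/1157503) = 69972/561388955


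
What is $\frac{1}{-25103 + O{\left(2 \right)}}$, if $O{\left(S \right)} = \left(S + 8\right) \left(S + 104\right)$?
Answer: $- \frac{1}{24043} \approx -4.1592 \cdot 10^{-5}$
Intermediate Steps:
$O{\left(S \right)} = \left(8 + S\right) \left(104 + S\right)$
$\frac{1}{-25103 + O{\left(2 \right)}} = \frac{1}{-25103 + \left(832 + 2^{2} + 112 \cdot 2\right)} = \frac{1}{-25103 + \left(832 + 4 + 224\right)} = \frac{1}{-25103 + 1060} = \frac{1}{-24043} = - \frac{1}{24043}$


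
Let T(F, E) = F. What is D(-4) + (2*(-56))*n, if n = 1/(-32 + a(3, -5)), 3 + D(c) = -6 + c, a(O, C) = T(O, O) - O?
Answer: -19/2 ≈ -9.5000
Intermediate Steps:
a(O, C) = 0 (a(O, C) = O - O = 0)
D(c) = -9 + c (D(c) = -3 + (-6 + c) = -9 + c)
n = -1/32 (n = 1/(-32 + 0) = 1/(-32) = -1/32 ≈ -0.031250)
D(-4) + (2*(-56))*n = (-9 - 4) + (2*(-56))*(-1/32) = -13 - 112*(-1/32) = -13 + 7/2 = -19/2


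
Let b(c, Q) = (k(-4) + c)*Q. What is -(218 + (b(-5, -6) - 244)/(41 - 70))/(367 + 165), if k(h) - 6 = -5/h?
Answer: -13159/30856 ≈ -0.42647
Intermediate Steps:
k(h) = 6 - 5/h
b(c, Q) = Q*(29/4 + c) (b(c, Q) = ((6 - 5/(-4)) + c)*Q = ((6 - 5*(-¼)) + c)*Q = ((6 + 5/4) + c)*Q = (29/4 + c)*Q = Q*(29/4 + c))
-(218 + (b(-5, -6) - 244)/(41 - 70))/(367 + 165) = -(218 + ((¼)*(-6)*(29 + 4*(-5)) - 244)/(41 - 70))/(367 + 165) = -(218 + ((¼)*(-6)*(29 - 20) - 244)/(-29))/532 = -(218 + ((¼)*(-6)*9 - 244)*(-1/29))/532 = -(218 + (-27/2 - 244)*(-1/29))/532 = -(218 - 515/2*(-1/29))/532 = -(218 + 515/58)/532 = -13159/(58*532) = -1*13159/30856 = -13159/30856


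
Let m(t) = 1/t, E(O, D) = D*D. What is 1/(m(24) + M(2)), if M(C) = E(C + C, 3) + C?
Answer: 24/265 ≈ 0.090566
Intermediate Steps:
E(O, D) = D²
M(C) = 9 + C (M(C) = 3² + C = 9 + C)
m(t) = 1/t
1/(m(24) + M(2)) = 1/(1/24 + (9 + 2)) = 1/(1/24 + 11) = 1/(265/24) = 24/265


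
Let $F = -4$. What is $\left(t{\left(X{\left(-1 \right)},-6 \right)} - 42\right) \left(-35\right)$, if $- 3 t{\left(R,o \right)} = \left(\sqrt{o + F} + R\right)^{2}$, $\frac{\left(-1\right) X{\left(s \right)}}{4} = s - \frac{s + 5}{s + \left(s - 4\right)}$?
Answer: $\frac{37100}{27} + \frac{280 i \sqrt{10}}{9} \approx 1374.1 + 98.382 i$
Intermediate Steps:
$X{\left(s \right)} = - 4 s + \frac{4 \left(5 + s\right)}{-4 + 2 s}$ ($X{\left(s \right)} = - 4 \left(s - \frac{s + 5}{s + \left(s - 4\right)}\right) = - 4 \left(s - \frac{5 + s}{s + \left(-4 + s\right)}\right) = - 4 \left(s - \frac{5 + s}{-4 + 2 s}\right) = - 4 s + \frac{4 \left(5 + s\right)}{-4 + 2 s}$)
$t{\left(R,o \right)} = - \frac{\left(R + \sqrt{-4 + o}\right)^{2}}{3}$ ($t{\left(R,o \right)} = - \frac{\left(\sqrt{o - 4} + R\right)^{2}}{3} = - \frac{\left(\sqrt{-4 + o} + R\right)^{2}}{3} = - \frac{\left(R + \sqrt{-4 + o}\right)^{2}}{3}$)
$\left(t{\left(X{\left(-1 \right)},-6 \right)} - 42\right) \left(-35\right) = \left(- \frac{\left(\frac{2 \left(5 - 2 \left(-1\right)^{2} + 5 \left(-1\right)\right)}{-2 - 1} + \sqrt{-4 - 6}\right)^{2}}{3} - 42\right) \left(-35\right) = \left(- \frac{\left(\frac{2 \left(5 - 2 - 5\right)}{-3} + \sqrt{-10}\right)^{2}}{3} - 42\right) \left(-35\right) = \left(- \frac{\left(2 \left(- \frac{1}{3}\right) \left(5 - 2 - 5\right) + i \sqrt{10}\right)^{2}}{3} - 42\right) \left(-35\right) = \left(- \frac{\left(2 \left(- \frac{1}{3}\right) \left(-2\right) + i \sqrt{10}\right)^{2}}{3} - 42\right) \left(-35\right) = \left(- \frac{\left(\frac{4}{3} + i \sqrt{10}\right)^{2}}{3} - 42\right) \left(-35\right) = \left(-42 - \frac{\left(\frac{4}{3} + i \sqrt{10}\right)^{2}}{3}\right) \left(-35\right) = 1470 + \frac{35 \left(\frac{4}{3} + i \sqrt{10}\right)^{2}}{3}$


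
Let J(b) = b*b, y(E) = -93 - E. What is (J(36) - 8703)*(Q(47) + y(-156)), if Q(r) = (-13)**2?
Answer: -1718424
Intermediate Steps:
J(b) = b**2
Q(r) = 169
(J(36) - 8703)*(Q(47) + y(-156)) = (36**2 - 8703)*(169 + (-93 - 1*(-156))) = (1296 - 8703)*(169 + (-93 + 156)) = -7407*(169 + 63) = -7407*232 = -1718424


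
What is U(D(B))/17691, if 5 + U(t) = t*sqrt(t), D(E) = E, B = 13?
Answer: -5/17691 + 13*sqrt(13)/17691 ≈ 0.0023669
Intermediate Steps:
U(t) = -5 + t**(3/2) (U(t) = -5 + t*sqrt(t) = -5 + t**(3/2))
U(D(B))/17691 = (-5 + 13**(3/2))/17691 = (-5 + 13*sqrt(13))*(1/17691) = -5/17691 + 13*sqrt(13)/17691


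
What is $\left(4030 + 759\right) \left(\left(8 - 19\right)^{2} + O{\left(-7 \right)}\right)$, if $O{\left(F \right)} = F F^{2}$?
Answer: $-1063158$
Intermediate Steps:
$O{\left(F \right)} = F^{3}$
$\left(4030 + 759\right) \left(\left(8 - 19\right)^{2} + O{\left(-7 \right)}\right) = \left(4030 + 759\right) \left(\left(8 - 19\right)^{2} + \left(-7\right)^{3}\right) = 4789 \left(\left(-11\right)^{2} - 343\right) = 4789 \left(121 - 343\right) = 4789 \left(-222\right) = -1063158$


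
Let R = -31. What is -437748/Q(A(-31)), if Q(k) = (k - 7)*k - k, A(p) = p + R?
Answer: -109437/1085 ≈ -100.86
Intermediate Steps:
A(p) = -31 + p (A(p) = p - 31 = -31 + p)
Q(k) = -k + k*(-7 + k) (Q(k) = (-7 + k)*k - k = k*(-7 + k) - k = -k + k*(-7 + k))
-437748/Q(A(-31)) = -437748*1/((-31 - 31)*(-8 + (-31 - 31))) = -437748*(-1/(62*(-8 - 62))) = -437748/((-62*(-70))) = -437748/4340 = -437748*1/4340 = -109437/1085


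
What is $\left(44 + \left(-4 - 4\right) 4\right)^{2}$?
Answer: $144$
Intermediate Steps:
$\left(44 + \left(-4 - 4\right) 4\right)^{2} = \left(44 - 32\right)^{2} = 12^{2} = 144$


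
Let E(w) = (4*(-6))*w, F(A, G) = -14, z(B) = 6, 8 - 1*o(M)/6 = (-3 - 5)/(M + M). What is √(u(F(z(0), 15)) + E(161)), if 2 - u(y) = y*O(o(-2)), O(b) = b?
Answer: I*√3358 ≈ 57.948*I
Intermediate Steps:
o(M) = 48 + 24/M (o(M) = 48 - 6*(-3 - 5)/(M + M) = 48 - (-48)/(2*M) = 48 - (-48)*1/(2*M) = 48 - (-24)/M = 48 + 24/M)
E(w) = -24*w
u(y) = 2 - 36*y (u(y) = 2 - y*(48 + 24/(-2)) = 2 - y*(48 + 24*(-½)) = 2 - y*(48 - 12) = 2 - y*36 = 2 - 36*y)
√(u(F(z(0), 15)) + E(161)) = √((2 - 36*(-14)) - 24*161) = √((2 + 504) - 3864) = √(506 - 3864) = √(-3358) = I*√3358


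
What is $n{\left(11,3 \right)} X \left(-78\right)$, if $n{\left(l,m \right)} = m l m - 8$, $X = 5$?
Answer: $-35490$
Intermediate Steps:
$n{\left(l,m \right)} = -8 + l m^{2}$ ($n{\left(l,m \right)} = l m m - 8 = l m^{2} - 8 = -8 + l m^{2}$)
$n{\left(11,3 \right)} X \left(-78\right) = \left(-8 + 11 \cdot 3^{2}\right) 5 \left(-78\right) = \left(-8 + 11 \cdot 9\right) 5 \left(-78\right) = \left(-8 + 99\right) 5 \left(-78\right) = 91 \cdot 5 \left(-78\right) = 455 \left(-78\right) = -35490$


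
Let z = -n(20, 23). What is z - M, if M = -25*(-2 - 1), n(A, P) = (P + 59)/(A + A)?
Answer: -1541/20 ≈ -77.050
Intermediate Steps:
n(A, P) = (59 + P)/(2*A) (n(A, P) = (59 + P)/((2*A)) = (59 + P)*(1/(2*A)) = (59 + P)/(2*A))
M = 75 (M = -25*(-3) = 75)
z = -41/20 (z = -(59 + 23)/(2*20) = -82/(2*20) = -1*41/20 = -41/20 ≈ -2.0500)
z - M = -41/20 - 1*75 = -41/20 - 75 = -1541/20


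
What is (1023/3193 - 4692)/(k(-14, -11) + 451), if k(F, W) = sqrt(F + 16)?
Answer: -217942593/20950097 + 483243*sqrt(2)/20950097 ≈ -10.370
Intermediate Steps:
k(F, W) = sqrt(16 + F)
(1023/3193 - 4692)/(k(-14, -11) + 451) = (1023/3193 - 4692)/(sqrt(16 - 14) + 451) = (1023*(1/3193) - 4692)/(sqrt(2) + 451) = (33/103 - 4692)/(451 + sqrt(2)) = -483243/(103*(451 + sqrt(2)))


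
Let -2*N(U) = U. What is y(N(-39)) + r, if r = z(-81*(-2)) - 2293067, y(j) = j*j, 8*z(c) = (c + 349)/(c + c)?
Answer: -5942643545/2592 ≈ -2.2927e+6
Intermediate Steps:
N(U) = -U/2
z(c) = (349 + c)/(16*c) (z(c) = ((c + 349)/(c + c))/8 = ((349 + c)/((2*c)))/8 = ((349 + c)*(1/(2*c)))/8 = ((349 + c)/(2*c))/8 = (349 + c)/(16*c))
y(j) = j²
r = -5943629153/2592 (r = (349 - 81*(-2))/(16*((-81*(-2)))) - 2293067 = (1/16)*(349 + 162)/162 - 2293067 = (1/16)*(1/162)*511 - 2293067 = 511/2592 - 2293067 = -5943629153/2592 ≈ -2.2931e+6)
y(N(-39)) + r = (-½*(-39))² - 5943629153/2592 = (39/2)² - 5943629153/2592 = 1521/4 - 5943629153/2592 = -5942643545/2592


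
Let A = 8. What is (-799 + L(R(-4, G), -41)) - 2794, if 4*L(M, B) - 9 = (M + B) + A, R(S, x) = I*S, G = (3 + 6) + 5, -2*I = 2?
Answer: -3598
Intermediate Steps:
I = -1 (I = -½*2 = -1)
G = 14 (G = 9 + 5 = 14)
R(S, x) = -S
L(M, B) = 17/4 + B/4 + M/4 (L(M, B) = 9/4 + ((M + B) + 8)/4 = 9/4 + ((B + M) + 8)/4 = 9/4 + (8 + B + M)/4 = 9/4 + (2 + B/4 + M/4) = 17/4 + B/4 + M/4)
(-799 + L(R(-4, G), -41)) - 2794 = (-799 + (17/4 + (¼)*(-41) + (-1*(-4))/4)) - 2794 = (-799 + (17/4 - 41/4 + (¼)*4)) - 2794 = (-799 + (17/4 - 41/4 + 1)) - 2794 = (-799 - 5) - 2794 = -804 - 2794 = -3598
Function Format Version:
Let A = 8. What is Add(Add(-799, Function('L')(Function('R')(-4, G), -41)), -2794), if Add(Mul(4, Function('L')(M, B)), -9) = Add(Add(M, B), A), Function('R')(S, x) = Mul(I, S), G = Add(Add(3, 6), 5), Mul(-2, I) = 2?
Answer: -3598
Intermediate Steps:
I = -1 (I = Mul(Rational(-1, 2), 2) = -1)
G = 14 (G = Add(9, 5) = 14)
Function('R')(S, x) = Mul(-1, S)
Function('L')(M, B) = Add(Rational(17, 4), Mul(Rational(1, 4), B), Mul(Rational(1, 4), M)) (Function('L')(M, B) = Add(Rational(9, 4), Mul(Rational(1, 4), Add(Add(M, B), 8))) = Add(Rational(9, 4), Mul(Rational(1, 4), Add(Add(B, M), 8))) = Add(Rational(9, 4), Mul(Rational(1, 4), Add(8, B, M))) = Add(Rational(9, 4), Add(2, Mul(Rational(1, 4), B), Mul(Rational(1, 4), M))) = Add(Rational(17, 4), Mul(Rational(1, 4), B), Mul(Rational(1, 4), M)))
Add(Add(-799, Function('L')(Function('R')(-4, G), -41)), -2794) = Add(Add(-799, Add(Rational(17, 4), Mul(Rational(1, 4), -41), Mul(Rational(1, 4), Mul(-1, -4)))), -2794) = Add(Add(-799, Add(Rational(17, 4), Rational(-41, 4), Mul(Rational(1, 4), 4))), -2794) = Add(Add(-799, Add(Rational(17, 4), Rational(-41, 4), 1)), -2794) = Add(Add(-799, -5), -2794) = Add(-804, -2794) = -3598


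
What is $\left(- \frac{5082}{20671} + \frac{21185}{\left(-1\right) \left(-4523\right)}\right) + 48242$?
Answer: $\frac{644399641005}{13356419} \approx 48246.0$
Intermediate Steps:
$\left(- \frac{5082}{20671} + \frac{21185}{\left(-1\right) \left(-4523\right)}\right) + 48242 = \left(\left(-5082\right) \frac{1}{20671} + \frac{21185}{4523}\right) + 48242 = \left(- \frac{726}{2953} + 21185 \cdot \frac{1}{4523}\right) + 48242 = \left(- \frac{726}{2953} + \frac{21185}{4523}\right) + 48242 = \frac{59275607}{13356419} + 48242 = \frac{644399641005}{13356419}$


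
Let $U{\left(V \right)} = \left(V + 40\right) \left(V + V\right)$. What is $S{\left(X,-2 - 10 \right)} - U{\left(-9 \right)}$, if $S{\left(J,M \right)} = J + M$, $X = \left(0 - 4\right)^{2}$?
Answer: $562$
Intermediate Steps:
$X = 16$ ($X = \left(-4\right)^{2} = 16$)
$U{\left(V \right)} = 2 V \left(40 + V\right)$ ($U{\left(V \right)} = \left(40 + V\right) 2 V = 2 V \left(40 + V\right)$)
$S{\left(X,-2 - 10 \right)} - U{\left(-9 \right)} = \left(16 - 12\right) - 2 \left(-9\right) \left(40 - 9\right) = \left(16 - 12\right) - 2 \left(-9\right) 31 = 4 - -558 = 4 + 558 = 562$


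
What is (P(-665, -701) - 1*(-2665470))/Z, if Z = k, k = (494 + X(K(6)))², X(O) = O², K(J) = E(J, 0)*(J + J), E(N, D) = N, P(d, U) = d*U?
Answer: 3131635/32239684 ≈ 0.097136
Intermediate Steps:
P(d, U) = U*d
K(J) = 2*J² (K(J) = J*(J + J) = J*(2*J) = 2*J²)
k = 32239684 (k = (494 + (2*6²)²)² = (494 + (2*36)²)² = (494 + 72²)² = (494 + 5184)² = 5678² = 32239684)
Z = 32239684
(P(-665, -701) - 1*(-2665470))/Z = (-701*(-665) - 1*(-2665470))/32239684 = (466165 + 2665470)*(1/32239684) = 3131635*(1/32239684) = 3131635/32239684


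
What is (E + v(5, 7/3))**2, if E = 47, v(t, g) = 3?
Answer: 2500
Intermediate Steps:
(E + v(5, 7/3))**2 = (47 + 3)**2 = 50**2 = 2500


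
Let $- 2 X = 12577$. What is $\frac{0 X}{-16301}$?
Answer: $0$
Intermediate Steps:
$X = - \frac{12577}{2}$ ($X = \left(- \frac{1}{2}\right) 12577 = - \frac{12577}{2} \approx -6288.5$)
$\frac{0 X}{-16301} = \frac{0 \left(- \frac{12577}{2}\right)}{-16301} = 0 \left(- \frac{1}{16301}\right) = 0$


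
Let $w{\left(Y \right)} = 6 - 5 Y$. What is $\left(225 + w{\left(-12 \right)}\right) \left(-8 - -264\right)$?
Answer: $74496$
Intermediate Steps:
$\left(225 + w{\left(-12 \right)}\right) \left(-8 - -264\right) = \left(225 + \left(6 - -60\right)\right) \left(-8 - -264\right) = \left(225 + \left(6 + 60\right)\right) \left(-8 + 264\right) = \left(225 + 66\right) 256 = 291 \cdot 256 = 74496$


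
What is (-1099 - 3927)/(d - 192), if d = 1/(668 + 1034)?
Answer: 8554252/326783 ≈ 26.177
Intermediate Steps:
d = 1/1702 ≈ 0.00058754
(-1099 - 3927)/(d - 192) = (-1099 - 3927)/(1/1702 - 192) = -5026/(-326783/1702) = -5026*(-1702/326783) = 8554252/326783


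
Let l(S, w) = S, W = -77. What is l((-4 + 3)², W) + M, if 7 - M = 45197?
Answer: -45189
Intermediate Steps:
M = -45190 (M = 7 - 1*45197 = 7 - 45197 = -45190)
l((-4 + 3)², W) + M = (-4 + 3)² - 45190 = (-1)² - 45190 = 1 - 45190 = -45189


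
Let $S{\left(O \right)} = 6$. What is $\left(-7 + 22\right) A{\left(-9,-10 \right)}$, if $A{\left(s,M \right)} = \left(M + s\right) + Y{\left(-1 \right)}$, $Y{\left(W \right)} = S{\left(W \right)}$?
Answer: $-195$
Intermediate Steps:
$Y{\left(W \right)} = 6$
$A{\left(s,M \right)} = 6 + M + s$ ($A{\left(s,M \right)} = \left(M + s\right) + 6 = 6 + M + s$)
$\left(-7 + 22\right) A{\left(-9,-10 \right)} = \left(-7 + 22\right) \left(6 - 10 - 9\right) = 15 \left(-13\right) = -195$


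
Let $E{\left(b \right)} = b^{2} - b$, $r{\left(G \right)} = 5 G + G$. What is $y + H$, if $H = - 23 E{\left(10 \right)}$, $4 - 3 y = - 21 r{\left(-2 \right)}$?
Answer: $- \frac{6458}{3} \approx -2152.7$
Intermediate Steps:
$r{\left(G \right)} = 6 G$
$y = - \frac{248}{3}$ ($y = \frac{4}{3} - \frac{\left(-21\right) 6 \left(-2\right)}{3} = \frac{4}{3} - \frac{\left(-21\right) \left(-12\right)}{3} = \frac{4}{3} - 84 = - \frac{248}{3} \approx -82.667$)
$H = -2070$ ($H = - 23 \cdot 10 \left(-1 + 10\right) = - 23 \cdot 10 \cdot 9 = \left(-23\right) 90 = -2070$)
$y + H = - \frac{248}{3} - 2070 = - \frac{6458}{3}$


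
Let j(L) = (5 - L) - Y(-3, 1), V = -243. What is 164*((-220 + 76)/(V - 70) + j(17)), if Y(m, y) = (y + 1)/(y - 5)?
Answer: -566702/313 ≈ -1810.5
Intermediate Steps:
Y(m, y) = (1 + y)/(-5 + y)
j(L) = 11/2 - L (j(L) = (5 - L) - (1 + 1)/(-5 + 1) = (5 - L) - 2/(-4) = (5 - L) - (-1)*2/4 = (5 - L) - 1*(-½) = (5 - L) + ½ = 11/2 - L)
164*((-220 + 76)/(V - 70) + j(17)) = 164*((-220 + 76)/(-243 - 70) + (11/2 - 1*17)) = 164*(-144/(-313) + (11/2 - 17)) = 164*(-144*(-1/313) - 23/2) = 164*(144/313 - 23/2) = 164*(-6911/626) = -566702/313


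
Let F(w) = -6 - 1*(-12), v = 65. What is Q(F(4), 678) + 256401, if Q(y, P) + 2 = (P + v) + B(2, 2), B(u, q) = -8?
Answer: 257134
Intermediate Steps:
F(w) = 6 (F(w) = -6 + 12 = 6)
Q(y, P) = 55 + P (Q(y, P) = -2 + ((P + 65) - 8) = -2 + ((65 + P) - 8) = -2 + (57 + P) = 55 + P)
Q(F(4), 678) + 256401 = (55 + 678) + 256401 = 733 + 256401 = 257134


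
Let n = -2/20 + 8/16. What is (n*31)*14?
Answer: 868/5 ≈ 173.60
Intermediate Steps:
n = ⅖ (n = -2*1/20 + 8*(1/16) = -⅒ + ½ = ⅖ ≈ 0.40000)
(n*31)*14 = ((⅖)*31)*14 = (62/5)*14 = 868/5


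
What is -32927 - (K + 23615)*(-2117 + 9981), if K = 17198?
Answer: -320986359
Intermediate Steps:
-32927 - (K + 23615)*(-2117 + 9981) = -32927 - (17198 + 23615)*(-2117 + 9981) = -32927 - 40813*7864 = -32927 - 1*320953432 = -32927 - 320953432 = -320986359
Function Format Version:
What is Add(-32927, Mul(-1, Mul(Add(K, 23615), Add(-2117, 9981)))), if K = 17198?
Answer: -320986359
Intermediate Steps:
Add(-32927, Mul(-1, Mul(Add(K, 23615), Add(-2117, 9981)))) = Add(-32927, Mul(-1, Mul(Add(17198, 23615), Add(-2117, 9981)))) = Add(-32927, Mul(-1, Mul(40813, 7864))) = Add(-32927, Mul(-1, 320953432)) = Add(-32927, -320953432) = -320986359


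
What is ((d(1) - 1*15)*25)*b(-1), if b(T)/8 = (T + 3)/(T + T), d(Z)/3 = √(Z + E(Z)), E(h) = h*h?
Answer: 3000 - 600*√2 ≈ 2151.5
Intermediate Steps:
E(h) = h²
d(Z) = 3*√(Z + Z²)
b(T) = 4*(3 + T)/T (b(T) = 8*((T + 3)/(T + T)) = 8*((3 + T)/((2*T))) = 8*((3 + T)*(1/(2*T))) = 8*((3 + T)/(2*T)) = 4*(3 + T)/T)
((d(1) - 1*15)*25)*b(-1) = ((3*√(1*(1 + 1)) - 1*15)*25)*(4 + 12/(-1)) = ((3*√(1*2) - 15)*25)*(4 + 12*(-1)) = ((3*√2 - 15)*25)*(4 - 12) = ((-15 + 3*√2)*25)*(-8) = (-375 + 75*√2)*(-8) = 3000 - 600*√2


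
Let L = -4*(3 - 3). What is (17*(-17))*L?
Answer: 0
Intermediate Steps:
L = 0 (L = -4*0 = 0)
(17*(-17))*L = (17*(-17))*0 = -289*0 = 0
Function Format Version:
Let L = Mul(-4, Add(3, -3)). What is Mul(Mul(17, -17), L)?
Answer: 0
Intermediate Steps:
L = 0 (L = Mul(-4, 0) = 0)
Mul(Mul(17, -17), L) = Mul(Mul(17, -17), 0) = Mul(-289, 0) = 0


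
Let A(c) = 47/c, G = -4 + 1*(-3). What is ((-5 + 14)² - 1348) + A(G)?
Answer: -8916/7 ≈ -1273.7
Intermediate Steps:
G = -7 (G = -4 - 3 = -7)
((-5 + 14)² - 1348) + A(G) = ((-5 + 14)² - 1348) + 47/(-7) = (9² - 1348) + 47*(-⅐) = (81 - 1348) - 47/7 = -1267 - 47/7 = -8916/7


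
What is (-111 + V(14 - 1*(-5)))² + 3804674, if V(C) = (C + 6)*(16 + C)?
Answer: 4388370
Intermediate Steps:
V(C) = (6 + C)*(16 + C)
(-111 + V(14 - 1*(-5)))² + 3804674 = (-111 + (96 + (14 - 1*(-5))² + 22*(14 - 1*(-5))))² + 3804674 = (-111 + (96 + (14 + 5)² + 22*(14 + 5)))² + 3804674 = (-111 + (96 + 19² + 22*19))² + 3804674 = (-111 + (96 + 361 + 418))² + 3804674 = (-111 + 875)² + 3804674 = 764² + 3804674 = 583696 + 3804674 = 4388370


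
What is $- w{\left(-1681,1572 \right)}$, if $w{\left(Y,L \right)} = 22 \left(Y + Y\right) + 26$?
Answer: $73938$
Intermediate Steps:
$w{\left(Y,L \right)} = 26 + 44 Y$ ($w{\left(Y,L \right)} = 22 \cdot 2 Y + 26 = 44 Y + 26 = 26 + 44 Y$)
$- w{\left(-1681,1572 \right)} = - (26 + 44 \left(-1681\right)) = - (26 - 73964) = \left(-1\right) \left(-73938\right) = 73938$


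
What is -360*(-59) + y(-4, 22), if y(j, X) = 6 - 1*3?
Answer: 21243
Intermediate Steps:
y(j, X) = 3 (y(j, X) = 6 - 3 = 3)
-360*(-59) + y(-4, 22) = -360*(-59) + 3 = 21240 + 3 = 21243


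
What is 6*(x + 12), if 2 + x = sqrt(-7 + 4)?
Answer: 60 + 6*I*sqrt(3) ≈ 60.0 + 10.392*I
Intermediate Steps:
x = -2 + I*sqrt(3) (x = -2 + sqrt(-7 + 4) = -2 + sqrt(-3) = -2 + I*sqrt(3) ≈ -2.0 + 1.732*I)
6*(x + 12) = 6*((-2 + I*sqrt(3)) + 12) = 6*(10 + I*sqrt(3)) = 60 + 6*I*sqrt(3)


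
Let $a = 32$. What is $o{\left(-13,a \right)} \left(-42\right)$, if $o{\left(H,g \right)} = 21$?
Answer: $-882$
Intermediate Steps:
$o{\left(-13,a \right)} \left(-42\right) = 21 \left(-42\right) = -882$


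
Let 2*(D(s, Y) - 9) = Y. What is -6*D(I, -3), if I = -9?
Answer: -45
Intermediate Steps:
D(s, Y) = 9 + Y/2
-6*D(I, -3) = -6*(9 + (½)*(-3)) = -6*(9 - 3/2) = -6*15/2 = -45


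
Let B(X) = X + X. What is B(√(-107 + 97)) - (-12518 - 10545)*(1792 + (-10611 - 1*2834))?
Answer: -268753139 + 2*I*√10 ≈ -2.6875e+8 + 6.3246*I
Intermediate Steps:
B(X) = 2*X
B(√(-107 + 97)) - (-12518 - 10545)*(1792 + (-10611 - 1*2834)) = 2*√(-107 + 97) - (-12518 - 10545)*(1792 + (-10611 - 1*2834)) = 2*√(-10) - (-23063)*(1792 + (-10611 - 2834)) = 2*(I*√10) - (-23063)*(1792 - 13445) = 2*I*√10 - (-23063)*(-11653) = 2*I*√10 - 1*268753139 = 2*I*√10 - 268753139 = -268753139 + 2*I*√10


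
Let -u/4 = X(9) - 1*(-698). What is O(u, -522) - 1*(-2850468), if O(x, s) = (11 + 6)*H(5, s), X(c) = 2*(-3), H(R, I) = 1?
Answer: 2850485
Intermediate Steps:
X(c) = -6
u = -2768 (u = -4*(-6 - 1*(-698)) = -4*(-6 + 698) = -4*692 = -2768)
O(x, s) = 17 (O(x, s) = (11 + 6)*1 = 17*1 = 17)
O(u, -522) - 1*(-2850468) = 17 - 1*(-2850468) = 17 + 2850468 = 2850485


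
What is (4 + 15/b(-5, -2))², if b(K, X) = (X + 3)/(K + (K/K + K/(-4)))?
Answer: 22201/16 ≈ 1387.6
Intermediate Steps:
b(K, X) = (3 + X)/(1 + 3*K/4) (b(K, X) = (3 + X)/(K + (1 + K*(-¼))) = (3 + X)/(K + (1 - K/4)) = (3 + X)/(1 + 3*K/4))
(4 + 15/b(-5, -2))² = (4 + 15/((4*(3 - 2)/(4 + 3*(-5)))))² = (4 + 15/((4*1/(4 - 15))))² = (4 + 15/((4*1/(-11))))² = (4 + 15/((4*(-1/11)*1)))² = (4 + 15/(-4/11))² = (4 + 15*(-11/4))² = (4 - 165/4)² = (-149/4)² = 22201/16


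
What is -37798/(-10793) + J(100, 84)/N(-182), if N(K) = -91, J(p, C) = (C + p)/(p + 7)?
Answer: 366053214/105091441 ≈ 3.4832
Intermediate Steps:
J(p, C) = (C + p)/(7 + p)
-37798/(-10793) + J(100, 84)/N(-182) = -37798/(-10793) + ((84 + 100)/(7 + 100))/(-91) = -37798*(-1/10793) + (184/107)*(-1/91) = 37798/10793 + ((1/107)*184)*(-1/91) = 37798/10793 + (184/107)*(-1/91) = 37798/10793 - 184/9737 = 366053214/105091441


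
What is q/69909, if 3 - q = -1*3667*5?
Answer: 18338/69909 ≈ 0.26231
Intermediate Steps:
q = 18338 (q = 3 - (-1*3667)*5 = 3 - (-3667)*5 = 3 - 1*(-18335) = 3 + 18335 = 18338)
q/69909 = 18338/69909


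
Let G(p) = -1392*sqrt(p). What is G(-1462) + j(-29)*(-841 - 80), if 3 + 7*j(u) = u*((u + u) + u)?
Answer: -331560 - 1392*I*sqrt(1462) ≈ -3.3156e+5 - 53225.0*I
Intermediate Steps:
j(u) = -3/7 + 3*u**2/7 (j(u) = -3/7 + (u*((u + u) + u))/7 = -3/7 + (u*(2*u + u))/7 = -3/7 + (u*(3*u))/7 = -3/7 + (3*u**2)/7 = -3/7 + 3*u**2/7)
G(-1462) + j(-29)*(-841 - 80) = -1392*I*sqrt(1462) + (-3/7 + (3/7)*(-29)**2)*(-841 - 80) = -1392*I*sqrt(1462) + (-3/7 + (3/7)*841)*(-921) = -1392*I*sqrt(1462) + (-3/7 + 2523/7)*(-921) = -1392*I*sqrt(1462) + 360*(-921) = -1392*I*sqrt(1462) - 331560 = -331560 - 1392*I*sqrt(1462)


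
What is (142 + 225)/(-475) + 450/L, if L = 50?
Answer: 3908/475 ≈ 8.2274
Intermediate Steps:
(142 + 225)/(-475) + 450/L = (142 + 225)/(-475) + 450/50 = 367*(-1/475) + 450*(1/50) = -367/475 + 9 = 3908/475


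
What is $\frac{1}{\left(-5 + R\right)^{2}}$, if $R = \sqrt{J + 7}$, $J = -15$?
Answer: $\frac{i}{17 i + 20 \sqrt{2}} \approx 0.015611 + 0.025973 i$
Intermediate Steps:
$R = 2 i \sqrt{2}$ ($R = \sqrt{-15 + 7} = \sqrt{-8} = 2 i \sqrt{2} \approx 2.8284 i$)
$\frac{1}{\left(-5 + R\right)^{2}} = \frac{1}{\left(-5 + 2 i \sqrt{2}\right)^{2}}$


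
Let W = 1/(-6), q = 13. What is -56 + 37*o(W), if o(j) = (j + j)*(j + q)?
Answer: -3857/18 ≈ -214.28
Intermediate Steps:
W = -⅙ ≈ -0.16667
o(j) = 2*j*(13 + j) (o(j) = (j + j)*(j + 13) = (2*j)*(13 + j) = 2*j*(13 + j))
-56 + 37*o(W) = -56 + 37*(2*(-⅙)*(13 - ⅙)) = -56 + 37*(2*(-⅙)*(77/6)) = -56 + 37*(-77/18) = -56 - 2849/18 = -3857/18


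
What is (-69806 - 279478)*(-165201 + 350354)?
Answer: -64670980452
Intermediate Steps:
(-69806 - 279478)*(-165201 + 350354) = -349284*185153 = -64670980452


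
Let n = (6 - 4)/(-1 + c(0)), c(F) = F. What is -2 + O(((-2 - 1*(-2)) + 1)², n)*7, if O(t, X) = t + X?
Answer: -9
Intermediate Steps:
n = -2 (n = (6 - 4)/(-1 + 0) = 2/(-1) = 2*(-1) = -2)
O(t, X) = X + t
-2 + O(((-2 - 1*(-2)) + 1)², n)*7 = -2 + (-2 + ((-2 - 1*(-2)) + 1)²)*7 = -2 + (-2 + ((-2 + 2) + 1)²)*7 = -2 + (-2 + (0 + 1)²)*7 = -2 + (-2 + 1²)*7 = -2 + (-2 + 1)*7 = -2 - 1*7 = -2 - 7 = -9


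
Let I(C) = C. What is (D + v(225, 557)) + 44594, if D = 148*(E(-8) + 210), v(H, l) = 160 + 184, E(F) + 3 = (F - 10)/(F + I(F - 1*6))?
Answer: 832646/11 ≈ 75695.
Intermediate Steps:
E(F) = -3 + (-10 + F)/(-6 + 2*F) (E(F) = -3 + (F - 10)/(F + (F - 1*6)) = -3 + (-10 + F)/(F + (F - 6)) = -3 + (-10 + F)/(F + (-6 + F)) = -3 + (-10 + F)/(-6 + 2*F))
v(H, l) = 344
D = 338328/11 (D = 148*((8 - 5*(-8))/(2*(-3 - 8)) + 210) = 148*((1/2)*(8 + 40)/(-11) + 210) = 148*((1/2)*(-1/11)*48 + 210) = 148*(-24/11 + 210) = 148*(2286/11) = 338328/11 ≈ 30757.)
(D + v(225, 557)) + 44594 = (338328/11 + 344) + 44594 = 342112/11 + 44594 = 832646/11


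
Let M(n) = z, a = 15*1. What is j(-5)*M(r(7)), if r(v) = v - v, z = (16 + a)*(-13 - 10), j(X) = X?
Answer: 3565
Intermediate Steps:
a = 15
z = -713 (z = (16 + 15)*(-13 - 10) = 31*(-23) = -713)
r(v) = 0
M(n) = -713
j(-5)*M(r(7)) = -5*(-713) = 3565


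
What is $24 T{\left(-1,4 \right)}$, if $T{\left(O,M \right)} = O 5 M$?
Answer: $-480$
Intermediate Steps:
$T{\left(O,M \right)} = 5 M O$ ($T{\left(O,M \right)} = 5 O M = 5 M O$)
$24 T{\left(-1,4 \right)} = 24 \cdot 5 \cdot 4 \left(-1\right) = 24 \left(-20\right) = -480$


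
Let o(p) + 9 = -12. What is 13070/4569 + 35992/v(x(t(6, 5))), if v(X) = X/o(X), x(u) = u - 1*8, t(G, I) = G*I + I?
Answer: -383671502/13707 ≈ -27991.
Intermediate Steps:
o(p) = -21 (o(p) = -9 - 12 = -21)
t(G, I) = I + G*I
x(u) = -8 + u (x(u) = u - 8 = -8 + u)
v(X) = -X/21 (v(X) = X/(-21) = X*(-1/21) = -X/21)
13070/4569 + 35992/v(x(t(6, 5))) = 13070/4569 + 35992/((-(-8 + 5*(1 + 6))/21)) = 13070*(1/4569) + 35992/((-(-8 + 5*7)/21)) = 13070/4569 + 35992/((-(-8 + 35)/21)) = 13070/4569 + 35992/((-1/21*27)) = 13070/4569 + 35992/(-9/7) = 13070/4569 + 35992*(-7/9) = 13070/4569 - 251944/9 = -383671502/13707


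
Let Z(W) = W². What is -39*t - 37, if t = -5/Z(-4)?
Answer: -397/16 ≈ -24.813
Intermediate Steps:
t = -5/16 (t = -5/((-4)²) = -5/16 ≈ -0.31250)
-39*t - 37 = -39*(-5/16) - 37 = 195/16 - 37 = -397/16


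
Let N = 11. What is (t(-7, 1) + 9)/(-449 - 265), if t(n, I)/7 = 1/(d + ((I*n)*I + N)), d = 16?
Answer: -11/840 ≈ -0.013095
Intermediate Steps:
t(n, I) = 7/(27 + n*I²) (t(n, I) = 7/(16 + ((I*n)*I + 11)) = 7/(16 + (n*I² + 11)) = 7/(16 + (11 + n*I²)) = 7/(27 + n*I²))
(t(-7, 1) + 9)/(-449 - 265) = (7/(27 - 7*1²) + 9)/(-449 - 265) = (7/(27 - 7*1) + 9)/(-714) = (7/(27 - 7) + 9)*(-1/714) = (7/20 + 9)*(-1/714) = (187/20)*(-1/714) = -11/840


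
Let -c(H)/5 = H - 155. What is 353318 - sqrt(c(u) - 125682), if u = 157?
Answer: 353318 - 134*I*sqrt(7) ≈ 3.5332e+5 - 354.53*I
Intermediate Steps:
c(H) = 775 - 5*H (c(H) = -5*(H - 155) = -5*(-155 + H) = 775 - 5*H)
353318 - sqrt(c(u) - 125682) = 353318 - sqrt((775 - 5*157) - 125682) = 353318 - sqrt((775 - 785) - 125682) = 353318 - sqrt(-10 - 125682) = 353318 - sqrt(-125692) = 353318 - 134*I*sqrt(7)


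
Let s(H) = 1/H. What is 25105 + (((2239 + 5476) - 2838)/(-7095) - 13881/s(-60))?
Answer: 6087256798/7095 ≈ 8.5796e+5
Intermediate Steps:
25105 + (((2239 + 5476) - 2838)/(-7095) - 13881/s(-60)) = 25105 + (((2239 + 5476) - 2838)/(-7095) - 13881/(1/(-60))) = 25105 + ((7715 - 2838)*(-1/7095) - 13881/(-1/60)) = 25105 + (4877*(-1/7095) - 13881*(-60)) = 25105 + (-4877/7095 + 832860) = 25105 + 5909136823/7095 = 6087256798/7095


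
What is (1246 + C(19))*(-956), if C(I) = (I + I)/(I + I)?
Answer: -1192132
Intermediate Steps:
C(I) = 1 (C(I) = (2*I)/((2*I)) = (2*I)*(1/(2*I)) = 1)
(1246 + C(19))*(-956) = (1246 + 1)*(-956) = 1247*(-956) = -1192132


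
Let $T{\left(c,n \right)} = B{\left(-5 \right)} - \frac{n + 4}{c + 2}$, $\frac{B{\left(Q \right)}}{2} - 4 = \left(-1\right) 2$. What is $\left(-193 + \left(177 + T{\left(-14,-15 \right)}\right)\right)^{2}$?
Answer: $\frac{24025}{144} \approx 166.84$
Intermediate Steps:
$B{\left(Q \right)} = 4$ ($B{\left(Q \right)} = 8 + 2 \left(\left(-1\right) 2\right) = 8 + 2 \left(-2\right) = 8 - 4 = 4$)
$T{\left(c,n \right)} = 4 - \frac{4 + n}{2 + c}$ ($T{\left(c,n \right)} = 4 - \frac{n + 4}{c + 2} = 4 - \frac{4 + n}{2 + c}$)
$\left(-193 + \left(177 + T{\left(-14,-15 \right)}\right)\right)^{2} = \left(-193 + \left(177 + \frac{4 - -15 + 4 \left(-14\right)}{2 - 14}\right)\right)^{2} = \left(-193 + \left(177 + \frac{4 + 15 - 56}{-12}\right)\right)^{2} = \left(-193 + \left(177 - - \frac{37}{12}\right)\right)^{2} = \left(-193 + \left(177 + \frac{37}{12}\right)\right)^{2} = \left(-193 + \frac{2161}{12}\right)^{2} = \left(- \frac{155}{12}\right)^{2} = \frac{24025}{144}$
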